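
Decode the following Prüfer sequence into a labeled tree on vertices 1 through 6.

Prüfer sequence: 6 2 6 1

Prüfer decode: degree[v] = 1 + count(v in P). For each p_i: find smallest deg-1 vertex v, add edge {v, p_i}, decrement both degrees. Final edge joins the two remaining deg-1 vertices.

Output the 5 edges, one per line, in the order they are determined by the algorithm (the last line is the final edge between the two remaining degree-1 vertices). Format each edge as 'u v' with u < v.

Answer: 3 6
2 4
2 6
1 5
1 6

Derivation:
Initial degrees: {1:2, 2:2, 3:1, 4:1, 5:1, 6:3}
Step 1: smallest deg-1 vertex = 3, p_1 = 6. Add edge {3,6}. Now deg[3]=0, deg[6]=2.
Step 2: smallest deg-1 vertex = 4, p_2 = 2. Add edge {2,4}. Now deg[4]=0, deg[2]=1.
Step 3: smallest deg-1 vertex = 2, p_3 = 6. Add edge {2,6}. Now deg[2]=0, deg[6]=1.
Step 4: smallest deg-1 vertex = 5, p_4 = 1. Add edge {1,5}. Now deg[5]=0, deg[1]=1.
Final: two remaining deg-1 vertices are 1, 6. Add edge {1,6}.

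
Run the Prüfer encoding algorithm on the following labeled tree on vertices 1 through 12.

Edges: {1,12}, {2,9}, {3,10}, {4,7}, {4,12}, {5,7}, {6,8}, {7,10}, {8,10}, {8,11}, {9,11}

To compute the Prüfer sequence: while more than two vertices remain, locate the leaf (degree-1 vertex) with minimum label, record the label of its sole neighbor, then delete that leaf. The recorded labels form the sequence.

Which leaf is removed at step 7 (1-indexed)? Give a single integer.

Answer: 11

Derivation:
Step 1: current leaves = {1,2,3,5,6}. Remove leaf 1 (neighbor: 12).
Step 2: current leaves = {2,3,5,6,12}. Remove leaf 2 (neighbor: 9).
Step 3: current leaves = {3,5,6,9,12}. Remove leaf 3 (neighbor: 10).
Step 4: current leaves = {5,6,9,12}. Remove leaf 5 (neighbor: 7).
Step 5: current leaves = {6,9,12}. Remove leaf 6 (neighbor: 8).
Step 6: current leaves = {9,12}. Remove leaf 9 (neighbor: 11).
Step 7: current leaves = {11,12}. Remove leaf 11 (neighbor: 8).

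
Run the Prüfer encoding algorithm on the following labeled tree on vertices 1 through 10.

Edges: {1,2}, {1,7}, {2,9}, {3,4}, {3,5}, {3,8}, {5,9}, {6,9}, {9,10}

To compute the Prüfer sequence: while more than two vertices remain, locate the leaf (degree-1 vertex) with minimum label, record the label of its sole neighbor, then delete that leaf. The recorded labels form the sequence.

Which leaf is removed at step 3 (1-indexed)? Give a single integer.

Step 1: current leaves = {4,6,7,8,10}. Remove leaf 4 (neighbor: 3).
Step 2: current leaves = {6,7,8,10}. Remove leaf 6 (neighbor: 9).
Step 3: current leaves = {7,8,10}. Remove leaf 7 (neighbor: 1).

Answer: 7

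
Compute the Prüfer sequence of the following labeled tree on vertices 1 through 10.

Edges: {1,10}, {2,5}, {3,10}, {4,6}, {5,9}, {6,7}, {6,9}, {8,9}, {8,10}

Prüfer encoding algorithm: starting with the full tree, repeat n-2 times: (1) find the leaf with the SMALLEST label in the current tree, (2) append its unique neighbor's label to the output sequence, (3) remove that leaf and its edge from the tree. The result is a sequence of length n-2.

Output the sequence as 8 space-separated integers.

Step 1: leaves = {1,2,3,4,7}. Remove smallest leaf 1, emit neighbor 10.
Step 2: leaves = {2,3,4,7}. Remove smallest leaf 2, emit neighbor 5.
Step 3: leaves = {3,4,5,7}. Remove smallest leaf 3, emit neighbor 10.
Step 4: leaves = {4,5,7,10}. Remove smallest leaf 4, emit neighbor 6.
Step 5: leaves = {5,7,10}. Remove smallest leaf 5, emit neighbor 9.
Step 6: leaves = {7,10}. Remove smallest leaf 7, emit neighbor 6.
Step 7: leaves = {6,10}. Remove smallest leaf 6, emit neighbor 9.
Step 8: leaves = {9,10}. Remove smallest leaf 9, emit neighbor 8.
Done: 2 vertices remain (8, 10). Sequence = [10 5 10 6 9 6 9 8]

Answer: 10 5 10 6 9 6 9 8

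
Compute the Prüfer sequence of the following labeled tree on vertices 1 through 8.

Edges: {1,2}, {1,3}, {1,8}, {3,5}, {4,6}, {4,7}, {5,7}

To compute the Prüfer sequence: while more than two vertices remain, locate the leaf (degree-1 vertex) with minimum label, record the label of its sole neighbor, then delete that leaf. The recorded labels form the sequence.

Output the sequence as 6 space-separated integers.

Answer: 1 4 7 5 3 1

Derivation:
Step 1: leaves = {2,6,8}. Remove smallest leaf 2, emit neighbor 1.
Step 2: leaves = {6,8}. Remove smallest leaf 6, emit neighbor 4.
Step 3: leaves = {4,8}. Remove smallest leaf 4, emit neighbor 7.
Step 4: leaves = {7,8}. Remove smallest leaf 7, emit neighbor 5.
Step 5: leaves = {5,8}. Remove smallest leaf 5, emit neighbor 3.
Step 6: leaves = {3,8}. Remove smallest leaf 3, emit neighbor 1.
Done: 2 vertices remain (1, 8). Sequence = [1 4 7 5 3 1]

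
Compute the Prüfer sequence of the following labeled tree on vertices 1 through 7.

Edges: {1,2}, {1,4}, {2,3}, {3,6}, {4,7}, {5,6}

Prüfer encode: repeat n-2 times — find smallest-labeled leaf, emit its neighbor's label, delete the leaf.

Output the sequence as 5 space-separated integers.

Answer: 6 3 2 1 4

Derivation:
Step 1: leaves = {5,7}. Remove smallest leaf 5, emit neighbor 6.
Step 2: leaves = {6,7}. Remove smallest leaf 6, emit neighbor 3.
Step 3: leaves = {3,7}. Remove smallest leaf 3, emit neighbor 2.
Step 4: leaves = {2,7}. Remove smallest leaf 2, emit neighbor 1.
Step 5: leaves = {1,7}. Remove smallest leaf 1, emit neighbor 4.
Done: 2 vertices remain (4, 7). Sequence = [6 3 2 1 4]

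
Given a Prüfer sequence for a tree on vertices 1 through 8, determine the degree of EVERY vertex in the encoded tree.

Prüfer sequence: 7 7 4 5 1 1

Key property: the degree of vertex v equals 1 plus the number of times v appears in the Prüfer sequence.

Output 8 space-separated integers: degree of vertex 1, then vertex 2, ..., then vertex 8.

p_1 = 7: count[7] becomes 1
p_2 = 7: count[7] becomes 2
p_3 = 4: count[4] becomes 1
p_4 = 5: count[5] becomes 1
p_5 = 1: count[1] becomes 1
p_6 = 1: count[1] becomes 2
Degrees (1 + count): deg[1]=1+2=3, deg[2]=1+0=1, deg[3]=1+0=1, deg[4]=1+1=2, deg[5]=1+1=2, deg[6]=1+0=1, deg[7]=1+2=3, deg[8]=1+0=1

Answer: 3 1 1 2 2 1 3 1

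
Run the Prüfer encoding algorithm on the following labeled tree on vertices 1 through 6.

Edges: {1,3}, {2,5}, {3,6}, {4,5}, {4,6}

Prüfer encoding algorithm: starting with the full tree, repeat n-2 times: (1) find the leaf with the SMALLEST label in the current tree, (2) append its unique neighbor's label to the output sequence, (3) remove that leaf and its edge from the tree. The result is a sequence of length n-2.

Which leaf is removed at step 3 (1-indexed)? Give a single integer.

Answer: 3

Derivation:
Step 1: current leaves = {1,2}. Remove leaf 1 (neighbor: 3).
Step 2: current leaves = {2,3}. Remove leaf 2 (neighbor: 5).
Step 3: current leaves = {3,5}. Remove leaf 3 (neighbor: 6).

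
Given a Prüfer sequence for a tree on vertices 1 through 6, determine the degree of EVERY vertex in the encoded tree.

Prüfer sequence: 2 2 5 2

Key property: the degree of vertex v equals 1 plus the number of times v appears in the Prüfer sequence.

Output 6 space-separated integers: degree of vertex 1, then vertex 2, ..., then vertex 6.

Answer: 1 4 1 1 2 1

Derivation:
p_1 = 2: count[2] becomes 1
p_2 = 2: count[2] becomes 2
p_3 = 5: count[5] becomes 1
p_4 = 2: count[2] becomes 3
Degrees (1 + count): deg[1]=1+0=1, deg[2]=1+3=4, deg[3]=1+0=1, deg[4]=1+0=1, deg[5]=1+1=2, deg[6]=1+0=1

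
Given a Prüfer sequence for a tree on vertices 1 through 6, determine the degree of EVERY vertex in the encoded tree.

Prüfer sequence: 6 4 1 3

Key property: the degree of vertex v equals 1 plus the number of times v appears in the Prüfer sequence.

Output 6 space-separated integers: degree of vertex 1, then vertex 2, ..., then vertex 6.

Answer: 2 1 2 2 1 2

Derivation:
p_1 = 6: count[6] becomes 1
p_2 = 4: count[4] becomes 1
p_3 = 1: count[1] becomes 1
p_4 = 3: count[3] becomes 1
Degrees (1 + count): deg[1]=1+1=2, deg[2]=1+0=1, deg[3]=1+1=2, deg[4]=1+1=2, deg[5]=1+0=1, deg[6]=1+1=2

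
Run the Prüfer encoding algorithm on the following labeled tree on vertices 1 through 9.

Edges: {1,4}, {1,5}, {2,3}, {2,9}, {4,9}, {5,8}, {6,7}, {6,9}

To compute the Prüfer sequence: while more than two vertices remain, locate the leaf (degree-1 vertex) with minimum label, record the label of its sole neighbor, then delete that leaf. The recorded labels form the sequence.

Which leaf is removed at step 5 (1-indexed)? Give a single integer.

Answer: 8

Derivation:
Step 1: current leaves = {3,7,8}. Remove leaf 3 (neighbor: 2).
Step 2: current leaves = {2,7,8}. Remove leaf 2 (neighbor: 9).
Step 3: current leaves = {7,8}. Remove leaf 7 (neighbor: 6).
Step 4: current leaves = {6,8}. Remove leaf 6 (neighbor: 9).
Step 5: current leaves = {8,9}. Remove leaf 8 (neighbor: 5).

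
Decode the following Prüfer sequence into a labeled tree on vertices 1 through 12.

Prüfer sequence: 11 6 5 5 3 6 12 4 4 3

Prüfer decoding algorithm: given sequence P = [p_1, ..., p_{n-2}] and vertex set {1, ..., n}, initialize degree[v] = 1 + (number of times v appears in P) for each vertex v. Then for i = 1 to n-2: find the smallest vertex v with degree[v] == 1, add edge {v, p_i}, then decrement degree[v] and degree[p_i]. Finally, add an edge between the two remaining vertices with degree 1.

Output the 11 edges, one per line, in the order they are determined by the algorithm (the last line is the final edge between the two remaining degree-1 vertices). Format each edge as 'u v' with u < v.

Answer: 1 11
2 6
5 7
5 8
3 5
6 9
6 12
4 10
4 11
3 4
3 12

Derivation:
Initial degrees: {1:1, 2:1, 3:3, 4:3, 5:3, 6:3, 7:1, 8:1, 9:1, 10:1, 11:2, 12:2}
Step 1: smallest deg-1 vertex = 1, p_1 = 11. Add edge {1,11}. Now deg[1]=0, deg[11]=1.
Step 2: smallest deg-1 vertex = 2, p_2 = 6. Add edge {2,6}. Now deg[2]=0, deg[6]=2.
Step 3: smallest deg-1 vertex = 7, p_3 = 5. Add edge {5,7}. Now deg[7]=0, deg[5]=2.
Step 4: smallest deg-1 vertex = 8, p_4 = 5. Add edge {5,8}. Now deg[8]=0, deg[5]=1.
Step 5: smallest deg-1 vertex = 5, p_5 = 3. Add edge {3,5}. Now deg[5]=0, deg[3]=2.
Step 6: smallest deg-1 vertex = 9, p_6 = 6. Add edge {6,9}. Now deg[9]=0, deg[6]=1.
Step 7: smallest deg-1 vertex = 6, p_7 = 12. Add edge {6,12}. Now deg[6]=0, deg[12]=1.
Step 8: smallest deg-1 vertex = 10, p_8 = 4. Add edge {4,10}. Now deg[10]=0, deg[4]=2.
Step 9: smallest deg-1 vertex = 11, p_9 = 4. Add edge {4,11}. Now deg[11]=0, deg[4]=1.
Step 10: smallest deg-1 vertex = 4, p_10 = 3. Add edge {3,4}. Now deg[4]=0, deg[3]=1.
Final: two remaining deg-1 vertices are 3, 12. Add edge {3,12}.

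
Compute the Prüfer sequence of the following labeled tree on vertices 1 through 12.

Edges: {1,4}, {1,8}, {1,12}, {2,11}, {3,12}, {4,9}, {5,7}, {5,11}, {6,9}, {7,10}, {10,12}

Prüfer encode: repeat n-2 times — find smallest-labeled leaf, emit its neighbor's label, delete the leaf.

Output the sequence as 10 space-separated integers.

Answer: 11 12 9 1 4 1 12 5 7 10

Derivation:
Step 1: leaves = {2,3,6,8}. Remove smallest leaf 2, emit neighbor 11.
Step 2: leaves = {3,6,8,11}. Remove smallest leaf 3, emit neighbor 12.
Step 3: leaves = {6,8,11}. Remove smallest leaf 6, emit neighbor 9.
Step 4: leaves = {8,9,11}. Remove smallest leaf 8, emit neighbor 1.
Step 5: leaves = {9,11}. Remove smallest leaf 9, emit neighbor 4.
Step 6: leaves = {4,11}. Remove smallest leaf 4, emit neighbor 1.
Step 7: leaves = {1,11}. Remove smallest leaf 1, emit neighbor 12.
Step 8: leaves = {11,12}. Remove smallest leaf 11, emit neighbor 5.
Step 9: leaves = {5,12}. Remove smallest leaf 5, emit neighbor 7.
Step 10: leaves = {7,12}. Remove smallest leaf 7, emit neighbor 10.
Done: 2 vertices remain (10, 12). Sequence = [11 12 9 1 4 1 12 5 7 10]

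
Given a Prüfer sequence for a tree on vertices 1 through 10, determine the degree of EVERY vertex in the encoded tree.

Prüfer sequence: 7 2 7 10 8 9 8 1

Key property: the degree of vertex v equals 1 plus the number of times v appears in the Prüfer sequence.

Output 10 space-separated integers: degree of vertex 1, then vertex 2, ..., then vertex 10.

Answer: 2 2 1 1 1 1 3 3 2 2

Derivation:
p_1 = 7: count[7] becomes 1
p_2 = 2: count[2] becomes 1
p_3 = 7: count[7] becomes 2
p_4 = 10: count[10] becomes 1
p_5 = 8: count[8] becomes 1
p_6 = 9: count[9] becomes 1
p_7 = 8: count[8] becomes 2
p_8 = 1: count[1] becomes 1
Degrees (1 + count): deg[1]=1+1=2, deg[2]=1+1=2, deg[3]=1+0=1, deg[4]=1+0=1, deg[5]=1+0=1, deg[6]=1+0=1, deg[7]=1+2=3, deg[8]=1+2=3, deg[9]=1+1=2, deg[10]=1+1=2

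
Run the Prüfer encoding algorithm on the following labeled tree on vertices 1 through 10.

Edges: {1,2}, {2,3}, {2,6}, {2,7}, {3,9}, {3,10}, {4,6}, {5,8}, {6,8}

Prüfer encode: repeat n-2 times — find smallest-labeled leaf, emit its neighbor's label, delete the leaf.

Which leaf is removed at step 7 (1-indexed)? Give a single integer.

Step 1: current leaves = {1,4,5,7,9,10}. Remove leaf 1 (neighbor: 2).
Step 2: current leaves = {4,5,7,9,10}. Remove leaf 4 (neighbor: 6).
Step 3: current leaves = {5,7,9,10}. Remove leaf 5 (neighbor: 8).
Step 4: current leaves = {7,8,9,10}. Remove leaf 7 (neighbor: 2).
Step 5: current leaves = {8,9,10}. Remove leaf 8 (neighbor: 6).
Step 6: current leaves = {6,9,10}. Remove leaf 6 (neighbor: 2).
Step 7: current leaves = {2,9,10}. Remove leaf 2 (neighbor: 3).

Answer: 2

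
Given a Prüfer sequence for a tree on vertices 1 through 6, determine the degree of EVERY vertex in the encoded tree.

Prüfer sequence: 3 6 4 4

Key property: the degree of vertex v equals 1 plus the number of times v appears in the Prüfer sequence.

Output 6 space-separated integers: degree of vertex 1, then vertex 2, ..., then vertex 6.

p_1 = 3: count[3] becomes 1
p_2 = 6: count[6] becomes 1
p_3 = 4: count[4] becomes 1
p_4 = 4: count[4] becomes 2
Degrees (1 + count): deg[1]=1+0=1, deg[2]=1+0=1, deg[3]=1+1=2, deg[4]=1+2=3, deg[5]=1+0=1, deg[6]=1+1=2

Answer: 1 1 2 3 1 2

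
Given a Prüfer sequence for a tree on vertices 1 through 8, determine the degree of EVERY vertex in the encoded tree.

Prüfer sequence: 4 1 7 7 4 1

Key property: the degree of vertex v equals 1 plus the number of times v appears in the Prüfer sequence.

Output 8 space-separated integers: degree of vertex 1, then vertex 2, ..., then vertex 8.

Answer: 3 1 1 3 1 1 3 1

Derivation:
p_1 = 4: count[4] becomes 1
p_2 = 1: count[1] becomes 1
p_3 = 7: count[7] becomes 1
p_4 = 7: count[7] becomes 2
p_5 = 4: count[4] becomes 2
p_6 = 1: count[1] becomes 2
Degrees (1 + count): deg[1]=1+2=3, deg[2]=1+0=1, deg[3]=1+0=1, deg[4]=1+2=3, deg[5]=1+0=1, deg[6]=1+0=1, deg[7]=1+2=3, deg[8]=1+0=1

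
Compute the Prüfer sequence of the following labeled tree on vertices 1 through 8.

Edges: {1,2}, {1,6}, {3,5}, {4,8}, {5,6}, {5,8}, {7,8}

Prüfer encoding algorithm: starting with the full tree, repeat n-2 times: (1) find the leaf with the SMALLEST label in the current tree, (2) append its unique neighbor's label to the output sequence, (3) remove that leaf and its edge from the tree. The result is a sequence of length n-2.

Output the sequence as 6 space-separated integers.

Answer: 1 6 5 8 5 8

Derivation:
Step 1: leaves = {2,3,4,7}. Remove smallest leaf 2, emit neighbor 1.
Step 2: leaves = {1,3,4,7}. Remove smallest leaf 1, emit neighbor 6.
Step 3: leaves = {3,4,6,7}. Remove smallest leaf 3, emit neighbor 5.
Step 4: leaves = {4,6,7}. Remove smallest leaf 4, emit neighbor 8.
Step 5: leaves = {6,7}. Remove smallest leaf 6, emit neighbor 5.
Step 6: leaves = {5,7}. Remove smallest leaf 5, emit neighbor 8.
Done: 2 vertices remain (7, 8). Sequence = [1 6 5 8 5 8]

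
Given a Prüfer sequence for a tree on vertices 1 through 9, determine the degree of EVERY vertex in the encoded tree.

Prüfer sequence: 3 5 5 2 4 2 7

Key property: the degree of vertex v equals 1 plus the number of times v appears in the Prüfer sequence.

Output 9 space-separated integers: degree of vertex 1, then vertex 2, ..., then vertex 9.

p_1 = 3: count[3] becomes 1
p_2 = 5: count[5] becomes 1
p_3 = 5: count[5] becomes 2
p_4 = 2: count[2] becomes 1
p_5 = 4: count[4] becomes 1
p_6 = 2: count[2] becomes 2
p_7 = 7: count[7] becomes 1
Degrees (1 + count): deg[1]=1+0=1, deg[2]=1+2=3, deg[3]=1+1=2, deg[4]=1+1=2, deg[5]=1+2=3, deg[6]=1+0=1, deg[7]=1+1=2, deg[8]=1+0=1, deg[9]=1+0=1

Answer: 1 3 2 2 3 1 2 1 1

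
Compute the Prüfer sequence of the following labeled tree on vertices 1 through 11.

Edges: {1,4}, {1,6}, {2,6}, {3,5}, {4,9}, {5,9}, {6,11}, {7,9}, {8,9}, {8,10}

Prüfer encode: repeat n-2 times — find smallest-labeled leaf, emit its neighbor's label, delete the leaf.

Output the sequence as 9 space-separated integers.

Answer: 6 5 9 9 8 9 4 1 6

Derivation:
Step 1: leaves = {2,3,7,10,11}. Remove smallest leaf 2, emit neighbor 6.
Step 2: leaves = {3,7,10,11}. Remove smallest leaf 3, emit neighbor 5.
Step 3: leaves = {5,7,10,11}. Remove smallest leaf 5, emit neighbor 9.
Step 4: leaves = {7,10,11}. Remove smallest leaf 7, emit neighbor 9.
Step 5: leaves = {10,11}. Remove smallest leaf 10, emit neighbor 8.
Step 6: leaves = {8,11}. Remove smallest leaf 8, emit neighbor 9.
Step 7: leaves = {9,11}. Remove smallest leaf 9, emit neighbor 4.
Step 8: leaves = {4,11}. Remove smallest leaf 4, emit neighbor 1.
Step 9: leaves = {1,11}. Remove smallest leaf 1, emit neighbor 6.
Done: 2 vertices remain (6, 11). Sequence = [6 5 9 9 8 9 4 1 6]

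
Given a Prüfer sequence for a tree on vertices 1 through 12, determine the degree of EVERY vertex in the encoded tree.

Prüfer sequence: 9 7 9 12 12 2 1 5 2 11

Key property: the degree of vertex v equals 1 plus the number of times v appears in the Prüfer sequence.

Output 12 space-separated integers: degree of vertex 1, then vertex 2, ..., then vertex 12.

Answer: 2 3 1 1 2 1 2 1 3 1 2 3

Derivation:
p_1 = 9: count[9] becomes 1
p_2 = 7: count[7] becomes 1
p_3 = 9: count[9] becomes 2
p_4 = 12: count[12] becomes 1
p_5 = 12: count[12] becomes 2
p_6 = 2: count[2] becomes 1
p_7 = 1: count[1] becomes 1
p_8 = 5: count[5] becomes 1
p_9 = 2: count[2] becomes 2
p_10 = 11: count[11] becomes 1
Degrees (1 + count): deg[1]=1+1=2, deg[2]=1+2=3, deg[3]=1+0=1, deg[4]=1+0=1, deg[5]=1+1=2, deg[6]=1+0=1, deg[7]=1+1=2, deg[8]=1+0=1, deg[9]=1+2=3, deg[10]=1+0=1, deg[11]=1+1=2, deg[12]=1+2=3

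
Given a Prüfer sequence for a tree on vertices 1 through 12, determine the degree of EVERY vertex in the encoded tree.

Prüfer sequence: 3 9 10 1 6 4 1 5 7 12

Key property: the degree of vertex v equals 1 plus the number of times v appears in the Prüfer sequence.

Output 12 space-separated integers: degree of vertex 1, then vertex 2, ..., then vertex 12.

p_1 = 3: count[3] becomes 1
p_2 = 9: count[9] becomes 1
p_3 = 10: count[10] becomes 1
p_4 = 1: count[1] becomes 1
p_5 = 6: count[6] becomes 1
p_6 = 4: count[4] becomes 1
p_7 = 1: count[1] becomes 2
p_8 = 5: count[5] becomes 1
p_9 = 7: count[7] becomes 1
p_10 = 12: count[12] becomes 1
Degrees (1 + count): deg[1]=1+2=3, deg[2]=1+0=1, deg[3]=1+1=2, deg[4]=1+1=2, deg[5]=1+1=2, deg[6]=1+1=2, deg[7]=1+1=2, deg[8]=1+0=1, deg[9]=1+1=2, deg[10]=1+1=2, deg[11]=1+0=1, deg[12]=1+1=2

Answer: 3 1 2 2 2 2 2 1 2 2 1 2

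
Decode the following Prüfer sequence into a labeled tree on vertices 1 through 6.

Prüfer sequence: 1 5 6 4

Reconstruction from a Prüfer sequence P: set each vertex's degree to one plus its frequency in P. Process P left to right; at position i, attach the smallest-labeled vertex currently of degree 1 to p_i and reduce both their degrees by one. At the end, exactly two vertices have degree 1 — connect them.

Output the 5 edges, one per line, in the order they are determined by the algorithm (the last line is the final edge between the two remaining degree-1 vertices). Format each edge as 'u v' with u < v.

Initial degrees: {1:2, 2:1, 3:1, 4:2, 5:2, 6:2}
Step 1: smallest deg-1 vertex = 2, p_1 = 1. Add edge {1,2}. Now deg[2]=0, deg[1]=1.
Step 2: smallest deg-1 vertex = 1, p_2 = 5. Add edge {1,5}. Now deg[1]=0, deg[5]=1.
Step 3: smallest deg-1 vertex = 3, p_3 = 6. Add edge {3,6}. Now deg[3]=0, deg[6]=1.
Step 4: smallest deg-1 vertex = 5, p_4 = 4. Add edge {4,5}. Now deg[5]=0, deg[4]=1.
Final: two remaining deg-1 vertices are 4, 6. Add edge {4,6}.

Answer: 1 2
1 5
3 6
4 5
4 6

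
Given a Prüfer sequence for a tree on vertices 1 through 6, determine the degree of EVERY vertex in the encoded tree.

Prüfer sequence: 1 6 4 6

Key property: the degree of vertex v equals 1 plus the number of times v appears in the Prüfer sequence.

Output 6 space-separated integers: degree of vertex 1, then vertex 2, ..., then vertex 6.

p_1 = 1: count[1] becomes 1
p_2 = 6: count[6] becomes 1
p_3 = 4: count[4] becomes 1
p_4 = 6: count[6] becomes 2
Degrees (1 + count): deg[1]=1+1=2, deg[2]=1+0=1, deg[3]=1+0=1, deg[4]=1+1=2, deg[5]=1+0=1, deg[6]=1+2=3

Answer: 2 1 1 2 1 3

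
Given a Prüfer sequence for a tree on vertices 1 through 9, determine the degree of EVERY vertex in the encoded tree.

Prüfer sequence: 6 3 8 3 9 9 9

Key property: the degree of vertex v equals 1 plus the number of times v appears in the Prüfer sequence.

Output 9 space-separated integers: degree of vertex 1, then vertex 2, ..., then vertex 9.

p_1 = 6: count[6] becomes 1
p_2 = 3: count[3] becomes 1
p_3 = 8: count[8] becomes 1
p_4 = 3: count[3] becomes 2
p_5 = 9: count[9] becomes 1
p_6 = 9: count[9] becomes 2
p_7 = 9: count[9] becomes 3
Degrees (1 + count): deg[1]=1+0=1, deg[2]=1+0=1, deg[3]=1+2=3, deg[4]=1+0=1, deg[5]=1+0=1, deg[6]=1+1=2, deg[7]=1+0=1, deg[8]=1+1=2, deg[9]=1+3=4

Answer: 1 1 3 1 1 2 1 2 4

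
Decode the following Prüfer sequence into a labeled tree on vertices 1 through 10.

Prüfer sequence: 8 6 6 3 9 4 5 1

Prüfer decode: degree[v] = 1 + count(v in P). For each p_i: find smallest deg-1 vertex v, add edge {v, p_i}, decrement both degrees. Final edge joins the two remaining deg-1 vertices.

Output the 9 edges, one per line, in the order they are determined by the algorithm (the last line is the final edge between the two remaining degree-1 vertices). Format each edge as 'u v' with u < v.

Initial degrees: {1:2, 2:1, 3:2, 4:2, 5:2, 6:3, 7:1, 8:2, 9:2, 10:1}
Step 1: smallest deg-1 vertex = 2, p_1 = 8. Add edge {2,8}. Now deg[2]=0, deg[8]=1.
Step 2: smallest deg-1 vertex = 7, p_2 = 6. Add edge {6,7}. Now deg[7]=0, deg[6]=2.
Step 3: smallest deg-1 vertex = 8, p_3 = 6. Add edge {6,8}. Now deg[8]=0, deg[6]=1.
Step 4: smallest deg-1 vertex = 6, p_4 = 3. Add edge {3,6}. Now deg[6]=0, deg[3]=1.
Step 5: smallest deg-1 vertex = 3, p_5 = 9. Add edge {3,9}. Now deg[3]=0, deg[9]=1.
Step 6: smallest deg-1 vertex = 9, p_6 = 4. Add edge {4,9}. Now deg[9]=0, deg[4]=1.
Step 7: smallest deg-1 vertex = 4, p_7 = 5. Add edge {4,5}. Now deg[4]=0, deg[5]=1.
Step 8: smallest deg-1 vertex = 5, p_8 = 1. Add edge {1,5}. Now deg[5]=0, deg[1]=1.
Final: two remaining deg-1 vertices are 1, 10. Add edge {1,10}.

Answer: 2 8
6 7
6 8
3 6
3 9
4 9
4 5
1 5
1 10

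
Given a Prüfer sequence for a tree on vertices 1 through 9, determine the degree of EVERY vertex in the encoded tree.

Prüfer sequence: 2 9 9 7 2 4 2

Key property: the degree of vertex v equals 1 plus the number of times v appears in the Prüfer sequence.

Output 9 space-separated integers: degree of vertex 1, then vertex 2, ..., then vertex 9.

p_1 = 2: count[2] becomes 1
p_2 = 9: count[9] becomes 1
p_3 = 9: count[9] becomes 2
p_4 = 7: count[7] becomes 1
p_5 = 2: count[2] becomes 2
p_6 = 4: count[4] becomes 1
p_7 = 2: count[2] becomes 3
Degrees (1 + count): deg[1]=1+0=1, deg[2]=1+3=4, deg[3]=1+0=1, deg[4]=1+1=2, deg[5]=1+0=1, deg[6]=1+0=1, deg[7]=1+1=2, deg[8]=1+0=1, deg[9]=1+2=3

Answer: 1 4 1 2 1 1 2 1 3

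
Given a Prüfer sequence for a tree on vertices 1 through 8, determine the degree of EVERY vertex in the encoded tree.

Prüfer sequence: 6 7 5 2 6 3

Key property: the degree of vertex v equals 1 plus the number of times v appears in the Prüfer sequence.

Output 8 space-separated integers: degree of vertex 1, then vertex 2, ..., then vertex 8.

p_1 = 6: count[6] becomes 1
p_2 = 7: count[7] becomes 1
p_3 = 5: count[5] becomes 1
p_4 = 2: count[2] becomes 1
p_5 = 6: count[6] becomes 2
p_6 = 3: count[3] becomes 1
Degrees (1 + count): deg[1]=1+0=1, deg[2]=1+1=2, deg[3]=1+1=2, deg[4]=1+0=1, deg[5]=1+1=2, deg[6]=1+2=3, deg[7]=1+1=2, deg[8]=1+0=1

Answer: 1 2 2 1 2 3 2 1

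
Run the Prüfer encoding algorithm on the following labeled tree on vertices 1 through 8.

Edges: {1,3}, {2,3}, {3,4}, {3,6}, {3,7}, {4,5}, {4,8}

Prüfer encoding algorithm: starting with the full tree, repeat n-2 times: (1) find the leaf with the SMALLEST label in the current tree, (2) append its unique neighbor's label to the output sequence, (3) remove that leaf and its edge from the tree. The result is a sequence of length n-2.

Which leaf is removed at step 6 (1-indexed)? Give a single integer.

Answer: 3

Derivation:
Step 1: current leaves = {1,2,5,6,7,8}. Remove leaf 1 (neighbor: 3).
Step 2: current leaves = {2,5,6,7,8}. Remove leaf 2 (neighbor: 3).
Step 3: current leaves = {5,6,7,8}. Remove leaf 5 (neighbor: 4).
Step 4: current leaves = {6,7,8}. Remove leaf 6 (neighbor: 3).
Step 5: current leaves = {7,8}. Remove leaf 7 (neighbor: 3).
Step 6: current leaves = {3,8}. Remove leaf 3 (neighbor: 4).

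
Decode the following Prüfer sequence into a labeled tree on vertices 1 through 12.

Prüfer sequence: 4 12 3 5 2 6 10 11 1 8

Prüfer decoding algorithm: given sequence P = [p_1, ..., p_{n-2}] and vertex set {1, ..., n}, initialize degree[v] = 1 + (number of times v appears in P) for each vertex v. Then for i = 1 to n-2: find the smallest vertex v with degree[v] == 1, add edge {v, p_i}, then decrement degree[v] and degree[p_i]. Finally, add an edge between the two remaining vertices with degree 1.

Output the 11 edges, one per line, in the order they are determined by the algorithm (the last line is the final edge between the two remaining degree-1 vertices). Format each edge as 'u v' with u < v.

Initial degrees: {1:2, 2:2, 3:2, 4:2, 5:2, 6:2, 7:1, 8:2, 9:1, 10:2, 11:2, 12:2}
Step 1: smallest deg-1 vertex = 7, p_1 = 4. Add edge {4,7}. Now deg[7]=0, deg[4]=1.
Step 2: smallest deg-1 vertex = 4, p_2 = 12. Add edge {4,12}. Now deg[4]=0, deg[12]=1.
Step 3: smallest deg-1 vertex = 9, p_3 = 3. Add edge {3,9}. Now deg[9]=0, deg[3]=1.
Step 4: smallest deg-1 vertex = 3, p_4 = 5. Add edge {3,5}. Now deg[3]=0, deg[5]=1.
Step 5: smallest deg-1 vertex = 5, p_5 = 2. Add edge {2,5}. Now deg[5]=0, deg[2]=1.
Step 6: smallest deg-1 vertex = 2, p_6 = 6. Add edge {2,6}. Now deg[2]=0, deg[6]=1.
Step 7: smallest deg-1 vertex = 6, p_7 = 10. Add edge {6,10}. Now deg[6]=0, deg[10]=1.
Step 8: smallest deg-1 vertex = 10, p_8 = 11. Add edge {10,11}. Now deg[10]=0, deg[11]=1.
Step 9: smallest deg-1 vertex = 11, p_9 = 1. Add edge {1,11}. Now deg[11]=0, deg[1]=1.
Step 10: smallest deg-1 vertex = 1, p_10 = 8. Add edge {1,8}. Now deg[1]=0, deg[8]=1.
Final: two remaining deg-1 vertices are 8, 12. Add edge {8,12}.

Answer: 4 7
4 12
3 9
3 5
2 5
2 6
6 10
10 11
1 11
1 8
8 12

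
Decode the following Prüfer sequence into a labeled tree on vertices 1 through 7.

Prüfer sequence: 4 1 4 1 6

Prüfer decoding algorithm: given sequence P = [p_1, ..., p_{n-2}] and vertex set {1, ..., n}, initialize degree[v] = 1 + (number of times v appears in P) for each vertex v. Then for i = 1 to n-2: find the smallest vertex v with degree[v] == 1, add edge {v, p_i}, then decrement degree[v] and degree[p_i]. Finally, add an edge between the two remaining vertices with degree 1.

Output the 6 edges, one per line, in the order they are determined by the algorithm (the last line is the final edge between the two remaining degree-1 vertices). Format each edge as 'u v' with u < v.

Answer: 2 4
1 3
4 5
1 4
1 6
6 7

Derivation:
Initial degrees: {1:3, 2:1, 3:1, 4:3, 5:1, 6:2, 7:1}
Step 1: smallest deg-1 vertex = 2, p_1 = 4. Add edge {2,4}. Now deg[2]=0, deg[4]=2.
Step 2: smallest deg-1 vertex = 3, p_2 = 1. Add edge {1,3}. Now deg[3]=0, deg[1]=2.
Step 3: smallest deg-1 vertex = 5, p_3 = 4. Add edge {4,5}. Now deg[5]=0, deg[4]=1.
Step 4: smallest deg-1 vertex = 4, p_4 = 1. Add edge {1,4}. Now deg[4]=0, deg[1]=1.
Step 5: smallest deg-1 vertex = 1, p_5 = 6. Add edge {1,6}. Now deg[1]=0, deg[6]=1.
Final: two remaining deg-1 vertices are 6, 7. Add edge {6,7}.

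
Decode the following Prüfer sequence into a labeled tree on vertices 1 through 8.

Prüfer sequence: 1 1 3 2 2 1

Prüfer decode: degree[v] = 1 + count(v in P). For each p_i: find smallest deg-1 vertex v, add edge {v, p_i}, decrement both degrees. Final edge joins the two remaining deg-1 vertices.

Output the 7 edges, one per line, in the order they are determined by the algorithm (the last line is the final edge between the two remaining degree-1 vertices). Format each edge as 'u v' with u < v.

Initial degrees: {1:4, 2:3, 3:2, 4:1, 5:1, 6:1, 7:1, 8:1}
Step 1: smallest deg-1 vertex = 4, p_1 = 1. Add edge {1,4}. Now deg[4]=0, deg[1]=3.
Step 2: smallest deg-1 vertex = 5, p_2 = 1. Add edge {1,5}. Now deg[5]=0, deg[1]=2.
Step 3: smallest deg-1 vertex = 6, p_3 = 3. Add edge {3,6}. Now deg[6]=0, deg[3]=1.
Step 4: smallest deg-1 vertex = 3, p_4 = 2. Add edge {2,3}. Now deg[3]=0, deg[2]=2.
Step 5: smallest deg-1 vertex = 7, p_5 = 2. Add edge {2,7}. Now deg[7]=0, deg[2]=1.
Step 6: smallest deg-1 vertex = 2, p_6 = 1. Add edge {1,2}. Now deg[2]=0, deg[1]=1.
Final: two remaining deg-1 vertices are 1, 8. Add edge {1,8}.

Answer: 1 4
1 5
3 6
2 3
2 7
1 2
1 8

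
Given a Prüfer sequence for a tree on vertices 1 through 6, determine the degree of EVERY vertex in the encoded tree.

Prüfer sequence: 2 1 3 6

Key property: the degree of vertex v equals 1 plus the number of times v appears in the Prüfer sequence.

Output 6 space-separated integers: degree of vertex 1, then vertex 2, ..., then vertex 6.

Answer: 2 2 2 1 1 2

Derivation:
p_1 = 2: count[2] becomes 1
p_2 = 1: count[1] becomes 1
p_3 = 3: count[3] becomes 1
p_4 = 6: count[6] becomes 1
Degrees (1 + count): deg[1]=1+1=2, deg[2]=1+1=2, deg[3]=1+1=2, deg[4]=1+0=1, deg[5]=1+0=1, deg[6]=1+1=2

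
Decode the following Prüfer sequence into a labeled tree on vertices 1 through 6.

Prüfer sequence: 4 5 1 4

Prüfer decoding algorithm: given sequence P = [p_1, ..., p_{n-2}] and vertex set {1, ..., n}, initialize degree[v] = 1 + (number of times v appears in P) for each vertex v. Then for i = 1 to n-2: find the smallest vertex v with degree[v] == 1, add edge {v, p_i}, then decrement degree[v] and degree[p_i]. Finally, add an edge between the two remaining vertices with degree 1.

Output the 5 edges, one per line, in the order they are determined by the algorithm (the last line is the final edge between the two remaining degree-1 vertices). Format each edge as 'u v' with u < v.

Answer: 2 4
3 5
1 5
1 4
4 6

Derivation:
Initial degrees: {1:2, 2:1, 3:1, 4:3, 5:2, 6:1}
Step 1: smallest deg-1 vertex = 2, p_1 = 4. Add edge {2,4}. Now deg[2]=0, deg[4]=2.
Step 2: smallest deg-1 vertex = 3, p_2 = 5. Add edge {3,5}. Now deg[3]=0, deg[5]=1.
Step 3: smallest deg-1 vertex = 5, p_3 = 1. Add edge {1,5}. Now deg[5]=0, deg[1]=1.
Step 4: smallest deg-1 vertex = 1, p_4 = 4. Add edge {1,4}. Now deg[1]=0, deg[4]=1.
Final: two remaining deg-1 vertices are 4, 6. Add edge {4,6}.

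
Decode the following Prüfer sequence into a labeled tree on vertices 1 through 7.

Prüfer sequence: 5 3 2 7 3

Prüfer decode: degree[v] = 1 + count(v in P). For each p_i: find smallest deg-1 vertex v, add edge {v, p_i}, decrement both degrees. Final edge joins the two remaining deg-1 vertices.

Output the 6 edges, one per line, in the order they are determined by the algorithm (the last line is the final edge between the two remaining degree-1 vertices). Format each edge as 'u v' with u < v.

Initial degrees: {1:1, 2:2, 3:3, 4:1, 5:2, 6:1, 7:2}
Step 1: smallest deg-1 vertex = 1, p_1 = 5. Add edge {1,5}. Now deg[1]=0, deg[5]=1.
Step 2: smallest deg-1 vertex = 4, p_2 = 3. Add edge {3,4}. Now deg[4]=0, deg[3]=2.
Step 3: smallest deg-1 vertex = 5, p_3 = 2. Add edge {2,5}. Now deg[5]=0, deg[2]=1.
Step 4: smallest deg-1 vertex = 2, p_4 = 7. Add edge {2,7}. Now deg[2]=0, deg[7]=1.
Step 5: smallest deg-1 vertex = 6, p_5 = 3. Add edge {3,6}. Now deg[6]=0, deg[3]=1.
Final: two remaining deg-1 vertices are 3, 7. Add edge {3,7}.

Answer: 1 5
3 4
2 5
2 7
3 6
3 7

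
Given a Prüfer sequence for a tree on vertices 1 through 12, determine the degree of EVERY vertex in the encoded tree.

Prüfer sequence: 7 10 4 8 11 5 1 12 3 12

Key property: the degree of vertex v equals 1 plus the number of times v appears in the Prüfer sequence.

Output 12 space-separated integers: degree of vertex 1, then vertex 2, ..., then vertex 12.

p_1 = 7: count[7] becomes 1
p_2 = 10: count[10] becomes 1
p_3 = 4: count[4] becomes 1
p_4 = 8: count[8] becomes 1
p_5 = 11: count[11] becomes 1
p_6 = 5: count[5] becomes 1
p_7 = 1: count[1] becomes 1
p_8 = 12: count[12] becomes 1
p_9 = 3: count[3] becomes 1
p_10 = 12: count[12] becomes 2
Degrees (1 + count): deg[1]=1+1=2, deg[2]=1+0=1, deg[3]=1+1=2, deg[4]=1+1=2, deg[5]=1+1=2, deg[6]=1+0=1, deg[7]=1+1=2, deg[8]=1+1=2, deg[9]=1+0=1, deg[10]=1+1=2, deg[11]=1+1=2, deg[12]=1+2=3

Answer: 2 1 2 2 2 1 2 2 1 2 2 3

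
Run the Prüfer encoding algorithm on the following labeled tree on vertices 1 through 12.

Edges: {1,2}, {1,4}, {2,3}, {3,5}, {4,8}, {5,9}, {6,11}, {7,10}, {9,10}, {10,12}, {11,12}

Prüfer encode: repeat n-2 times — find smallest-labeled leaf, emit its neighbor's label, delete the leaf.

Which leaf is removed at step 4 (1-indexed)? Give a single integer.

Answer: 4

Derivation:
Step 1: current leaves = {6,7,8}. Remove leaf 6 (neighbor: 11).
Step 2: current leaves = {7,8,11}. Remove leaf 7 (neighbor: 10).
Step 3: current leaves = {8,11}. Remove leaf 8 (neighbor: 4).
Step 4: current leaves = {4,11}. Remove leaf 4 (neighbor: 1).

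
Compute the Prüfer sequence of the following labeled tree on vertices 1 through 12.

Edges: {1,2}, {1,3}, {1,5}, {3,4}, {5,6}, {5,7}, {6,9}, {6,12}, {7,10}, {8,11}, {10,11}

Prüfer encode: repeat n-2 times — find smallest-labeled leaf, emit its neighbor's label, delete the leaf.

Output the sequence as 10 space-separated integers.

Step 1: leaves = {2,4,8,9,12}. Remove smallest leaf 2, emit neighbor 1.
Step 2: leaves = {4,8,9,12}. Remove smallest leaf 4, emit neighbor 3.
Step 3: leaves = {3,8,9,12}. Remove smallest leaf 3, emit neighbor 1.
Step 4: leaves = {1,8,9,12}. Remove smallest leaf 1, emit neighbor 5.
Step 5: leaves = {8,9,12}. Remove smallest leaf 8, emit neighbor 11.
Step 6: leaves = {9,11,12}. Remove smallest leaf 9, emit neighbor 6.
Step 7: leaves = {11,12}. Remove smallest leaf 11, emit neighbor 10.
Step 8: leaves = {10,12}. Remove smallest leaf 10, emit neighbor 7.
Step 9: leaves = {7,12}. Remove smallest leaf 7, emit neighbor 5.
Step 10: leaves = {5,12}. Remove smallest leaf 5, emit neighbor 6.
Done: 2 vertices remain (6, 12). Sequence = [1 3 1 5 11 6 10 7 5 6]

Answer: 1 3 1 5 11 6 10 7 5 6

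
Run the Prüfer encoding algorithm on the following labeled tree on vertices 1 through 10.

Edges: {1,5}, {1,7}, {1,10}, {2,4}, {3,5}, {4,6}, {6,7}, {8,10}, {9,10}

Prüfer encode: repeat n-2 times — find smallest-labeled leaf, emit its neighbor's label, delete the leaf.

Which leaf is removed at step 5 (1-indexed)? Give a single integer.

Step 1: current leaves = {2,3,8,9}. Remove leaf 2 (neighbor: 4).
Step 2: current leaves = {3,4,8,9}. Remove leaf 3 (neighbor: 5).
Step 3: current leaves = {4,5,8,9}. Remove leaf 4 (neighbor: 6).
Step 4: current leaves = {5,6,8,9}. Remove leaf 5 (neighbor: 1).
Step 5: current leaves = {6,8,9}. Remove leaf 6 (neighbor: 7).

Answer: 6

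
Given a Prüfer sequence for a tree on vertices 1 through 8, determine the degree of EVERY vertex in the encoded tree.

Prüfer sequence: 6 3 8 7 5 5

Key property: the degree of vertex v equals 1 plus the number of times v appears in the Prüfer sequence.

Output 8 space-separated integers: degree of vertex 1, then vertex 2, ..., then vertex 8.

Answer: 1 1 2 1 3 2 2 2

Derivation:
p_1 = 6: count[6] becomes 1
p_2 = 3: count[3] becomes 1
p_3 = 8: count[8] becomes 1
p_4 = 7: count[7] becomes 1
p_5 = 5: count[5] becomes 1
p_6 = 5: count[5] becomes 2
Degrees (1 + count): deg[1]=1+0=1, deg[2]=1+0=1, deg[3]=1+1=2, deg[4]=1+0=1, deg[5]=1+2=3, deg[6]=1+1=2, deg[7]=1+1=2, deg[8]=1+1=2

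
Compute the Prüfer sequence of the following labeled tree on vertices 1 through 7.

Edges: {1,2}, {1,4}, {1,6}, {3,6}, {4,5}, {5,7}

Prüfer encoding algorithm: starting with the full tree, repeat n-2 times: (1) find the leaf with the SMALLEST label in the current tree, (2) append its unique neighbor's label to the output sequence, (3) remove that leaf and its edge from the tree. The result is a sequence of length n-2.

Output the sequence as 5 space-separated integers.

Answer: 1 6 1 4 5

Derivation:
Step 1: leaves = {2,3,7}. Remove smallest leaf 2, emit neighbor 1.
Step 2: leaves = {3,7}. Remove smallest leaf 3, emit neighbor 6.
Step 3: leaves = {6,7}. Remove smallest leaf 6, emit neighbor 1.
Step 4: leaves = {1,7}. Remove smallest leaf 1, emit neighbor 4.
Step 5: leaves = {4,7}. Remove smallest leaf 4, emit neighbor 5.
Done: 2 vertices remain (5, 7). Sequence = [1 6 1 4 5]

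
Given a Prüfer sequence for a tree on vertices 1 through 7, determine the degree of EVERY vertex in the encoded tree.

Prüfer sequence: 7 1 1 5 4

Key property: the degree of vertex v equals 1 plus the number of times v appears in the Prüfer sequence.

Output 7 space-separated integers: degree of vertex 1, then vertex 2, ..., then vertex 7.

Answer: 3 1 1 2 2 1 2

Derivation:
p_1 = 7: count[7] becomes 1
p_2 = 1: count[1] becomes 1
p_3 = 1: count[1] becomes 2
p_4 = 5: count[5] becomes 1
p_5 = 4: count[4] becomes 1
Degrees (1 + count): deg[1]=1+2=3, deg[2]=1+0=1, deg[3]=1+0=1, deg[4]=1+1=2, deg[5]=1+1=2, deg[6]=1+0=1, deg[7]=1+1=2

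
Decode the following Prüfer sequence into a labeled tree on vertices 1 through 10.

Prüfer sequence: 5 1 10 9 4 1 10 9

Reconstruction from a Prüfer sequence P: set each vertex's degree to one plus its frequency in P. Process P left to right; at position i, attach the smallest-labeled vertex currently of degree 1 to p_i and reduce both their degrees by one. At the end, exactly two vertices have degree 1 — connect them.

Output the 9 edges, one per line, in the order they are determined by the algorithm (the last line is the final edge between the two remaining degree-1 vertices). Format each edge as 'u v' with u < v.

Initial degrees: {1:3, 2:1, 3:1, 4:2, 5:2, 6:1, 7:1, 8:1, 9:3, 10:3}
Step 1: smallest deg-1 vertex = 2, p_1 = 5. Add edge {2,5}. Now deg[2]=0, deg[5]=1.
Step 2: smallest deg-1 vertex = 3, p_2 = 1. Add edge {1,3}. Now deg[3]=0, deg[1]=2.
Step 3: smallest deg-1 vertex = 5, p_3 = 10. Add edge {5,10}. Now deg[5]=0, deg[10]=2.
Step 4: smallest deg-1 vertex = 6, p_4 = 9. Add edge {6,9}. Now deg[6]=0, deg[9]=2.
Step 5: smallest deg-1 vertex = 7, p_5 = 4. Add edge {4,7}. Now deg[7]=0, deg[4]=1.
Step 6: smallest deg-1 vertex = 4, p_6 = 1. Add edge {1,4}. Now deg[4]=0, deg[1]=1.
Step 7: smallest deg-1 vertex = 1, p_7 = 10. Add edge {1,10}. Now deg[1]=0, deg[10]=1.
Step 8: smallest deg-1 vertex = 8, p_8 = 9. Add edge {8,9}. Now deg[8]=0, deg[9]=1.
Final: two remaining deg-1 vertices are 9, 10. Add edge {9,10}.

Answer: 2 5
1 3
5 10
6 9
4 7
1 4
1 10
8 9
9 10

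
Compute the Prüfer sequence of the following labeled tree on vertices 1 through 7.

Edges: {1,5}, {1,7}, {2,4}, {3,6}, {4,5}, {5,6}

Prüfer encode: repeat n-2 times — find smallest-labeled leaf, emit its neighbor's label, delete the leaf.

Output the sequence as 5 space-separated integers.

Answer: 4 6 5 5 1

Derivation:
Step 1: leaves = {2,3,7}. Remove smallest leaf 2, emit neighbor 4.
Step 2: leaves = {3,4,7}. Remove smallest leaf 3, emit neighbor 6.
Step 3: leaves = {4,6,7}. Remove smallest leaf 4, emit neighbor 5.
Step 4: leaves = {6,7}. Remove smallest leaf 6, emit neighbor 5.
Step 5: leaves = {5,7}. Remove smallest leaf 5, emit neighbor 1.
Done: 2 vertices remain (1, 7). Sequence = [4 6 5 5 1]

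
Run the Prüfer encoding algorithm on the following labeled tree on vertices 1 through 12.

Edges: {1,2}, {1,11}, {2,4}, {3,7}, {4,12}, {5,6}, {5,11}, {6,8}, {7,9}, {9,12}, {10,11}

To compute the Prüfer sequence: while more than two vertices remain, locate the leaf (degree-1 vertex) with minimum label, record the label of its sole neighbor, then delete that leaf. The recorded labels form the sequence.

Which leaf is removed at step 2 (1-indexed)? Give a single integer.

Answer: 7

Derivation:
Step 1: current leaves = {3,8,10}. Remove leaf 3 (neighbor: 7).
Step 2: current leaves = {7,8,10}. Remove leaf 7 (neighbor: 9).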